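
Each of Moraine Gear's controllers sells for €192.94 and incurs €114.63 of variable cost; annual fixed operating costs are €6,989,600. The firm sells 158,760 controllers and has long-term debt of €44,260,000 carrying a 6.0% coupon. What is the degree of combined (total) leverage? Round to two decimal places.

4.46

Total contribution margin = 158,760 × €78.31 = €12,432,495.60.
Subtracting fixed costs: EBIT = €12,432,495.60 − €6,989,600 = €5,442,895.60. Interest = €2,655,600.00, so EBIT − I = €2,787,295.60.
DCL = contribution ÷ (EBIT − I) = €12,432,495.60 ÷ €2,787,295.60 = 4.4604.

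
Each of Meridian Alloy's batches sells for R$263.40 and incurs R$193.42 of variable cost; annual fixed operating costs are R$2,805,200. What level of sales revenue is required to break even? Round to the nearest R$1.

R$10,558,584

Contribution margin per unit = R$263.40 − R$193.42 = R$69.98, a CM ratio of R$69.98 ÷ R$263.40 = 0.2657.
Break-even sales = FC ÷ CM ratio = R$2,805,200 × R$263.40 / R$69.98 = R$10,558,584.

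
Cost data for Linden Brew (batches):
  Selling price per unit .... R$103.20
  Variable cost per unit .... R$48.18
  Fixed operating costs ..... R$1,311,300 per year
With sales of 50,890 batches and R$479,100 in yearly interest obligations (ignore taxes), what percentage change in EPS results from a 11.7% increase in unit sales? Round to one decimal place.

+32.4%

At 50,890 units, contribution = 50,890 × R$55.02 = R$2,799,967.80.
Operating income = contribution − fixed costs = R$2,799,967.80 − R$1,311,300 = R$1,488,667.80.
After interest of R$479,100.00, pre-tax earnings = R$1,009,567.80.
Degree of combined leverage = contribution ÷ (EBIT − I) = R$2,799,967.80 ÷ R$1,009,567.80 = 2.7734.
EPS therefore changes by 2.7734 × (+11.7%) = +32.4%.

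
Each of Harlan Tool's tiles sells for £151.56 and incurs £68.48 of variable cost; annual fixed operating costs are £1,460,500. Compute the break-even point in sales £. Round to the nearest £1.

£2,664,340

Contribution margin per unit = £151.56 − £68.48 = £83.08, a CM ratio of £83.08 ÷ £151.56 = 0.5482.
Break-even sales = FC ÷ CM ratio = £1,460,500 × £151.56 / £83.08 = £2,664,340.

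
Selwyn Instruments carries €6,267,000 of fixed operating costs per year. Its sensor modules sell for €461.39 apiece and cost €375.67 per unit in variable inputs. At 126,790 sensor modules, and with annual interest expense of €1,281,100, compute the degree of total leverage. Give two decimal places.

Total contribution margin = 126,790 × €85.72 = €10,868,438.80.
Operating income = contribution − fixed costs = €10,868,438.80 − €6,267,000 = €4,601,438.80. Interest = €1,281,100.00.
DOL = €10,868,438.80 ÷ €4,601,438.80 = 2.3620; DFL = €4,601,438.80 ÷ €3,320,338.80 = 1.3858.
Combined leverage = 2.3620 × 1.3858 = 3.2733.

3.27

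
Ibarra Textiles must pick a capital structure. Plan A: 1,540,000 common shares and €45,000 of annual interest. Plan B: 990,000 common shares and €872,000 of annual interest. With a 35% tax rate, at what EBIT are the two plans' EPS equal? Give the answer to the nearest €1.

€2,360,600

At indifference, (EBIT − 45,000)(1 − t)/1,540,000 = (EBIT − 872,000)(1 − t)/990,000.
The (1 − t) factor cancels: (EBIT − 45,000) × 990,000 = (EBIT − 872,000) × 1,540,000.
EBIT × (1,540,000 − 990,000) = 872,000 × 1,540,000 − 45,000 × 990,000 = 1,298,330,000,000, so EBIT = 1,298,330,000,000 ÷ 550,000 = 2,360,600.00.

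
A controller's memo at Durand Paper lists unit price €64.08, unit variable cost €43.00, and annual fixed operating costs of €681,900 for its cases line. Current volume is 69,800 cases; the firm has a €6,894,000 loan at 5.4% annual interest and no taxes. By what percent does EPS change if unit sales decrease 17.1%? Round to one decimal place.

-60.3%

At 69,800 units, contribution = 69,800 × €21.08 = €1,471,384.00.
Subtracting fixed costs: EBIT = €1,471,384.00 − €681,900 = €789,484.00.
After interest of €372,276.00, pre-tax earnings = €417,208.00.
Degree of combined leverage = contribution ÷ (EBIT − I) = €1,471,384.00 ÷ €417,208.00 = 3.5267.
EPS therefore changes by 3.5267 × (-17.1%) = -60.3%.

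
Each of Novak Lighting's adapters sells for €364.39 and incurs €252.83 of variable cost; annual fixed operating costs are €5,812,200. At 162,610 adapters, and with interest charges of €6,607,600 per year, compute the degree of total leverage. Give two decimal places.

At 162,610 units, contribution = 162,610 × €111.56 = €18,140,771.60.
EBIT = €18,140,771.60 − €5,812,200 = €12,328,571.60. Interest = €6,607,600.00.
DOL = €18,140,771.60 ÷ €12,328,571.60 = 1.4714; DFL = €12,328,571.60 ÷ €5,720,971.60 = 2.1550.
DCL = DOL × DFL = 1.4714 × 2.1550 = 3.1709.

3.17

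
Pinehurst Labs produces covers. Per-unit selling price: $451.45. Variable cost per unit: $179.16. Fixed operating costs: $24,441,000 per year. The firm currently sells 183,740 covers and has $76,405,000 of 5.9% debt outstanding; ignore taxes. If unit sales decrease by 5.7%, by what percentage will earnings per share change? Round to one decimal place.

Total contribution margin = 183,740 × $272.29 = $50,030,564.60.
Operating income = contribution − fixed costs = $50,030,564.60 − $24,441,000 = $25,589,564.60.
Interest = $4,507,895.00, so EBIT − I = $21,081,669.60.
DCL = total CM / (EBIT − I) = $50,030,564.60 / $21,081,669.60 = 2.3732.
EPS therefore changes by 2.3732 × (-5.7%) = -13.5%.

-13.5%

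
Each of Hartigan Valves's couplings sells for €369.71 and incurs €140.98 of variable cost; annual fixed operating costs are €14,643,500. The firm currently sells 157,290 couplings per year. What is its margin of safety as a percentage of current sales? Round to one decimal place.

Unit CM = price − variable cost = €369.71 − €140.98 = €228.73. Break-even units = €14,643,500 ÷ €228.73 = 64,020.90; break-even revenue = 64,020.90 × €369.71 = €23,669,166.20.
Current sales = 157,290 × €369.71 = €58,151,685.90.
Margin of safety = (€58,151,685.90 − €23,669,166.20) ÷ €58,151,685.90 = 59.3%.

59.3%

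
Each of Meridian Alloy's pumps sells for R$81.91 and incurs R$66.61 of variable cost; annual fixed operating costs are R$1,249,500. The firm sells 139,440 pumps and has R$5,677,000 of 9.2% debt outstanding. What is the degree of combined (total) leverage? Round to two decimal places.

Contribution at this volume is 139,440 × R$15.30 = R$2,133,432.00.
Subtracting fixed costs: EBIT = R$2,133,432.00 − R$1,249,500 = R$883,932.00. Interest = R$522,284.00.
DOL = R$2,133,432.00 ÷ R$883,932.00 = 2.4136; DFL = R$883,932.00 ÷ R$361,648.00 = 2.4442.
DCL = DOL × DFL = 2.4136 × 2.4442 = 5.8993.

5.90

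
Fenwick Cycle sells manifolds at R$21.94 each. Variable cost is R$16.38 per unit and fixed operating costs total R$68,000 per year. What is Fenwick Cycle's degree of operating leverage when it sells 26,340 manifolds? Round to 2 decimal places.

At 26,340 units, contribution = 26,340 × R$5.56 = R$146,450.40.
Subtracting fixed costs: EBIT = R$146,450.40 − R$68,000 = R$78,450.40.
Degree of operating leverage = R$146,450.40 / R$78,450.40 = 1.8668.

1.87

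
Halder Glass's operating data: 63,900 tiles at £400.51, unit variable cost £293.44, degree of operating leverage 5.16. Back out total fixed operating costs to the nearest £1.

£5,515,848

At 63,900 units, contribution = 63,900 × £107.07 = £6,841,773.00.
Since DOL = CM ÷ EBIT, EBIT = £6,841,773.00 ÷ 5.16 = £1,325,925.00.
And FC = contribution − EBIT = £6,841,773.00 − £1,325,925.00 = £5,515,848.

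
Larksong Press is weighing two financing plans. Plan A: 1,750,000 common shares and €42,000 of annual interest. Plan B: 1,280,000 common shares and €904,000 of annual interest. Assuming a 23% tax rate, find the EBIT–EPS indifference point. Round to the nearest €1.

Set EPS_A = EPS_B: (EBIT − €42,000)(1 − 0.23) ÷ 1,750,000 = (EBIT − €904,000)(1 − 0.23) ÷ 1,280,000.
Cancelling (1 − t) and cross-multiplying: 1,280,000·(EBIT − 42,000) = 1,750,000·(EBIT − 904,000).
EBIT × (1,750,000 − 1,280,000) = 904,000 × 1,750,000 − 42,000 × 1,280,000 = 1,528,240,000,000, so EBIT = 1,528,240,000,000 ÷ 470,000 = 3,251,574.47.

€3,251,574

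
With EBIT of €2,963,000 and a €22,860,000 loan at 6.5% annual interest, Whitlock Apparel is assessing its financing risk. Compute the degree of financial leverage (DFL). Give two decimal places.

2.01

Annual interest charges come to €1,485,900.00.
Degree of financial leverage = EBIT / (EBIT − interest) = €2,963,000 / €1,477,100.00 = 2.0060.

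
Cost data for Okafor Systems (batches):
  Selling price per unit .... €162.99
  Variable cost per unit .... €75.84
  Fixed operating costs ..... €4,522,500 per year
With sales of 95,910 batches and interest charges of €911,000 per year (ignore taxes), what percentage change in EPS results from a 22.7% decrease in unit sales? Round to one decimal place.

-64.9%

Contribution at this volume is 95,910 × €87.15 = €8,358,556.50.
EBIT = €8,358,556.50 − €4,522,500 = €3,836,056.50.
After interest of €911,000.00, pre-tax earnings = €2,925,056.50.
DCL = total CM / (EBIT − I) = €8,358,556.50 / €2,925,056.50 = 2.8576.
%ΔEPS = DCL × %ΔSales = 2.8576 × -22.7% = -64.9%.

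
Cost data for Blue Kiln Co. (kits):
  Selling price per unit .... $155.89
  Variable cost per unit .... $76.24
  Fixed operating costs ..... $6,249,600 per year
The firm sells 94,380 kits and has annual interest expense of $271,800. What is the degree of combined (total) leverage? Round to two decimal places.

Contribution at this volume is 94,380 × $79.65 = $7,517,367.00.
Operating income = contribution − fixed costs = $7,517,367.00 − $6,249,600 = $1,267,767.00. Interest = $271,800.00.
DOL = $7,517,367.00 ÷ $1,267,767.00 = 5.9296; DFL = $1,267,767.00 ÷ $995,967.00 = 1.2729.
Combined leverage = 5.9296 × 1.2729 = 7.5478.

7.55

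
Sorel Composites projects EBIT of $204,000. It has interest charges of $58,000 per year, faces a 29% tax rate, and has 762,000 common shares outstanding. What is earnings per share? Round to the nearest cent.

$0.14

Interest = $58,000.00, so EBT = $204,000 − $58,000.00 = $146,000.00.
After tax at 29%: net income = $146,000.00 × 0.71 = $103,660.00.
Per share: $103,660.00 / 762,000 shares = $0.14.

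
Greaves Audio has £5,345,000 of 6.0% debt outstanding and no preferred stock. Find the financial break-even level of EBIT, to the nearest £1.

Annual interest = 6.0% × £5,345,000 = £320,700.00.
With no preferred dividends, EPS = 0 when EBIT exactly covers interest, so the financial break-even EBIT is £320,700.00.

£320,700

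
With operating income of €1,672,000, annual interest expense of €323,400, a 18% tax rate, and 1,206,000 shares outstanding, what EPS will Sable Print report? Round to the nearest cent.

€0.92

Pre-tax income = €1,672,000 − €323,400.00 = €1,348,600.00.
After tax at 18%: net income = €1,348,600.00 × 0.82 = €1,105,852.00.
Per share: €1,105,852.00 / 1,206,000 shares = €0.92.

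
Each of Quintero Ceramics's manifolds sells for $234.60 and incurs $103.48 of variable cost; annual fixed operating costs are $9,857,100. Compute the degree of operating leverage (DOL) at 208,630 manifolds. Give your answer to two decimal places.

Contribution at this volume is 208,630 × $131.12 = $27,355,565.60.
Subtracting fixed costs: EBIT = $27,355,565.60 − $9,857,100 = $17,498,465.60.
Degree of operating leverage = $27,355,565.60 / $17,498,465.60 = 1.5633.

1.56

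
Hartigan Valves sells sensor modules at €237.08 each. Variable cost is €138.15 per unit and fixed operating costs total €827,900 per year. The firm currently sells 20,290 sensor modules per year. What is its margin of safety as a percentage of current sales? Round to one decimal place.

Each unit contributes €237.08 − €138.15 = €98.93. Break-even units = €827,900 ÷ €98.93 = 8,368.54; break-even revenue = 8,368.54 × €237.08 = €1,984,014.27.
Actual sales revenue = 20,290 × €237.08 = €4,810,353.20.
Margin of safety = (€4,810,353.20 − €1,984,014.27) ÷ €4,810,353.20 = 58.8%.

58.8%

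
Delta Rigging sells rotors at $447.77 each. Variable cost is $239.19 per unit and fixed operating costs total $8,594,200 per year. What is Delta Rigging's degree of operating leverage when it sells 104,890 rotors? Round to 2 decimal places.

At 104,890 units, contribution = 104,890 × $208.58 = $21,877,956.20.
Subtracting fixed costs: EBIT = $21,877,956.20 − $8,594,200 = $13,283,756.20.
Degree of operating leverage = $21,877,956.20 / $13,283,756.20 = 1.6470.

1.65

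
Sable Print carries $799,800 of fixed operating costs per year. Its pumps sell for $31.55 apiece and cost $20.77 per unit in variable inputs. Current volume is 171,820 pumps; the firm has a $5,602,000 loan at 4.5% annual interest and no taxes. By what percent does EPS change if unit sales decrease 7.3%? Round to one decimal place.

Contribution at this volume is 171,820 × $10.78 = $1,852,219.60.
EBIT = $1,852,219.60 − $799,800 = $1,052,419.60.
Interest = $252,090.00, so EBIT − I = $800,329.60.
Degree of combined leverage = contribution ÷ (EBIT − I) = $1,852,219.60 ÷ $800,329.60 = 2.3143.
EPS therefore changes by 2.3143 × (-7.3%) = -16.9%.

-16.9%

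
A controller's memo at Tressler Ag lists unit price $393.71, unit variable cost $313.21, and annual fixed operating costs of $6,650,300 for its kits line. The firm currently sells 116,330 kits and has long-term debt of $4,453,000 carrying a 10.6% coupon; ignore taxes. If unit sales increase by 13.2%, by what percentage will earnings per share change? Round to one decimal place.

Total contribution margin = 116,330 × $80.50 = $9,364,565.00.
Subtracting fixed costs: EBIT = $9,364,565.00 − $6,650,300 = $2,714,265.00.
After interest of $472,018.00, pre-tax earnings = $2,242,247.00.
DCL = total CM / (EBIT − I) = $9,364,565.00 / $2,242,247.00 = 4.1764.
%ΔEPS = DCL × %ΔSales = 4.1764 × +13.2% = +55.1%.

+55.1%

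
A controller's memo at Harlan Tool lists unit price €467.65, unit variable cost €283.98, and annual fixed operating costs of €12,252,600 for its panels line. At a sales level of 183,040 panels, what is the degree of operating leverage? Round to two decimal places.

1.57

Contribution at this volume is 183,040 × €183.67 = €33,618,956.80.
Operating income = contribution − fixed costs = €33,618,956.80 − €12,252,600 = €21,366,356.80.
So DOL = total CM / EBIT = €33,618,956.80 / €21,366,356.80 = 1.5735.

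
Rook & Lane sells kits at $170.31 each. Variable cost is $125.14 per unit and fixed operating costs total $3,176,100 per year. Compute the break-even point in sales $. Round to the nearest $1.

Contribution margin per unit = $170.31 − $125.14 = $45.17, a CM ratio of $45.17 ÷ $170.31 = 0.2652.
Break-even sales = FC ÷ CM ratio = $3,176,100 × $170.31 / $45.17 = $11,975,240.

$11,975,240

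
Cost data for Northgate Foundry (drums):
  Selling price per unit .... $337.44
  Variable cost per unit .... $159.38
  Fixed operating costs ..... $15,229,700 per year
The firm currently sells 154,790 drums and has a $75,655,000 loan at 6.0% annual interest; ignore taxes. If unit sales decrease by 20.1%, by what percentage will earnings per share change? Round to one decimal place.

-71.1%

Contribution at this volume is 154,790 × $178.06 = $27,561,907.40.
Operating income = contribution − fixed costs = $27,561,907.40 − $15,229,700 = $12,332,207.40.
After interest of $4,539,300.00, pre-tax earnings = $7,792,907.40.
DCL = total CM / (EBIT − I) = $27,561,907.40 / $7,792,907.40 = 3.5368.
EPS therefore changes by 3.5368 × (-20.1%) = -71.1%.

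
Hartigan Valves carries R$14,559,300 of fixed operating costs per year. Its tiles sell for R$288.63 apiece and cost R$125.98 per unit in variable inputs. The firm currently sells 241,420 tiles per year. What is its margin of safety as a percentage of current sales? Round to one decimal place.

62.9%

Unit CM = price − variable cost = R$288.63 − R$125.98 = R$162.65. Break-even units = R$14,559,300 ÷ R$162.65 = 89,513.06; break-even revenue = 89,513.06 × R$288.63 = R$25,836,155.91.
Actual sales revenue = 241,420 × R$288.63 = R$69,681,054.60.
Margin of safety = (R$69,681,054.60 − R$25,836,155.91) ÷ R$69,681,054.60 = 62.9%.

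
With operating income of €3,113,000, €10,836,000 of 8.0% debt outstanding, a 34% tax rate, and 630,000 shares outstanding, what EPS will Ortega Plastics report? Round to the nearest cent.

€2.35

Pre-tax income = €3,113,000 − €866,880.00 = €2,246,120.00.
Net income = €2,246,120.00 × (1 − 0.34) = €1,482,439.20.
Per share: €1,482,439.20 / 630,000 shares = €2.35.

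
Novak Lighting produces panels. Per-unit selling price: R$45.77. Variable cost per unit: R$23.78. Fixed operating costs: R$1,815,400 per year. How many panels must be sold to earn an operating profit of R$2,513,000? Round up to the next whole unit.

196,835 panels

Each unit contributes R$45.77 − R$23.78 = R$21.99.
Units = (FC + target) / CM = (R$1,815,400 + R$2,513,000) / R$21.99 = 196,834.92, so 196,835 panels.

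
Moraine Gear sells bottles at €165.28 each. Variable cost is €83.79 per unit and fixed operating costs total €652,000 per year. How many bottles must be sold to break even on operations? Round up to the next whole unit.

Unit CM = price − variable cost = €165.28 − €83.79 = €81.49.
Units to break even: €652,000 ÷ €81.49 = 8,000.98, rounded up to 8,001.

8,001 bottles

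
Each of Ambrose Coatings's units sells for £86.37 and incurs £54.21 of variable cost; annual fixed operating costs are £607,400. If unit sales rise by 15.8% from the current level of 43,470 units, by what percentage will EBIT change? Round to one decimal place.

+27.9%

Total contribution margin = 43,470 × £32.16 = £1,397,995.20.
Operating income = contribution − fixed costs = £1,397,995.20 − £607,400 = £790,595.20.
DOL = contribution ÷ EBIT = £1,397,995.20 ÷ £790,595.20 = 1.7683.
%ΔEBIT = DOL × %ΔSales = 1.7683 × +15.8% = +27.9%.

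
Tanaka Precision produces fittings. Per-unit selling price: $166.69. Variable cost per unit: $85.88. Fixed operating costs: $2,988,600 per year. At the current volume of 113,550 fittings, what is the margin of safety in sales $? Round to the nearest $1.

Each unit contributes $166.69 − $85.88 = $80.81. Break-even units = $2,988,600 ÷ $80.81 = 36,983.05; break-even revenue = 36,983.05 × $166.69 = $6,164,704.05.
Current sales = 113,550 × $166.69 = $18,927,649.50.
Margin of safety = $18,927,649.50 − $6,164,704.05 = $12,762,945.

$12,762,945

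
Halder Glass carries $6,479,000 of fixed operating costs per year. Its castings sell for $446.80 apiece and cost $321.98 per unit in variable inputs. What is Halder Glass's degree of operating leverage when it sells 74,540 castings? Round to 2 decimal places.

Contribution at this volume is 74,540 × $124.82 = $9,304,082.80.
EBIT = $9,304,082.80 − $6,479,000 = $2,825,082.80.
So DOL = total CM / EBIT = $9,304,082.80 / $2,825,082.80 = 3.2934.

3.29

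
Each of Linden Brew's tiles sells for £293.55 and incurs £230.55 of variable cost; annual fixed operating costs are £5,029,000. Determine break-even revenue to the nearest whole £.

£23,432,745

Contribution margin per unit = £293.55 − £230.55 = £63.00, a CM ratio of £63.00 ÷ £293.55 = 0.2146.
Break-even sales = FC ÷ CM ratio = £5,029,000 × £293.55 / £63.00 = £23,432,745.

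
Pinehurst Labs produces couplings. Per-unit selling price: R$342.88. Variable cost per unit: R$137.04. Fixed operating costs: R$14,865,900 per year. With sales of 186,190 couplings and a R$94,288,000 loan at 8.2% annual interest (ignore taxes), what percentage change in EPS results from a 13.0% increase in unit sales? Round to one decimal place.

Total contribution margin = 186,190 × R$205.84 = R$38,325,349.60.
Subtracting fixed costs: EBIT = R$38,325,349.60 − R$14,865,900 = R$23,459,449.60.
Interest = R$7,731,616.00, so EBIT − I = R$15,727,833.60.
Degree of combined leverage = contribution ÷ (EBIT − I) = R$38,325,349.60 ÷ R$15,727,833.60 = 2.4368.
EPS therefore changes by 2.4368 × (+13.0%) = +31.7%.

+31.7%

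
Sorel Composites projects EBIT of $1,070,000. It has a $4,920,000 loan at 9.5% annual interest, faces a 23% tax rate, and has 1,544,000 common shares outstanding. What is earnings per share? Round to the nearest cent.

$0.30

Interest = $467,400.00, so EBT = $1,070,000 − $467,400.00 = $602,600.00.
After tax at 23%: net income = $602,600.00 × 0.77 = $464,002.00.
EPS = $464,002.00 ÷ 1,544,000 = $0.30.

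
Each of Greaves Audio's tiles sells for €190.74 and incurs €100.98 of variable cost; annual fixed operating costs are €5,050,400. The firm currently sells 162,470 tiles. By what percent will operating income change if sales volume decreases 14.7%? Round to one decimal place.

-22.5%

Total contribution margin = 162,470 × €89.76 = €14,583,307.20.
Subtracting fixed costs: EBIT = €14,583,307.20 − €5,050,400 = €9,532,907.20.
Degree of operating leverage = €14,583,307.20 / €9,532,907.20 = 1.5298.
So EBIT moves 1.5298 × (-14.7%) = -22.5%.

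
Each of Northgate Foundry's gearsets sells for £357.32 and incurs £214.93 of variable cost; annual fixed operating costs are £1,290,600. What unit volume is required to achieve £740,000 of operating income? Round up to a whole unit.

Unit CM = price − variable cost = £357.32 − £214.93 = £142.39.
Required volume = (fixed costs + target profit) ÷ CM = (£1,290,600 + £740,000) ÷ £142.39 = 14,260.83, so 14,261 gearsets.

14,261 gearsets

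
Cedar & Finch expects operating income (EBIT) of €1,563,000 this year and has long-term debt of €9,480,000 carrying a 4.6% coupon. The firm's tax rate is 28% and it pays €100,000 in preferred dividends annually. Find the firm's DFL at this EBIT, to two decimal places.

Annual interest charges come to €436,080.00.
Preferred dividends grossed up pre-tax: €100,000 / (1 − 0.28) = €138,888.89.
DFL = EBIT ÷ [EBIT − I − D_p/(1−t)] = €1,563,000 ÷ [€1,563,000 − €436,080.00 − €138,888.89] = €1,563,000 ÷ €988,031.11 = 1.5819.

1.58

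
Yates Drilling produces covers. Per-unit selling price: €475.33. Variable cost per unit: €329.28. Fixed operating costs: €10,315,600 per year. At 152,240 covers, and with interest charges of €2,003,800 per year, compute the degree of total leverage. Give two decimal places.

Contribution at this volume is 152,240 × €146.05 = €22,234,652.00.
EBIT = €22,234,652.00 − €10,315,600 = €11,919,052.00. Interest = €2,003,800.00.
DOL = €22,234,652.00 ÷ €11,919,052.00 = 1.8655; DFL = €11,919,052.00 ÷ €9,915,252.00 = 1.2021.
DCL = DOL × DFL = 1.8655 × 1.2021 = 2.2425.

2.24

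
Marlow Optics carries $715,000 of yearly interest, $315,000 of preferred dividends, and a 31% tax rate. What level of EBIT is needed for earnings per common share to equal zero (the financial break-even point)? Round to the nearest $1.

Grossing the preferred dividend up to pre-tax terms: $315,000 / (1 − 0.31) = $456,521.74.
EPS = 0 when EBIT covers interest plus the pre-tax preferred burden: $715,000 + $456,521.74 = $1,171,521.74.

$1,171,522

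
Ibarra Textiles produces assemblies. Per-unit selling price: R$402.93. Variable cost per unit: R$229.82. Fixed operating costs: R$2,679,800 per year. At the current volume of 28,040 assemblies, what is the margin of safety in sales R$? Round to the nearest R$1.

Each unit contributes R$402.93 − R$229.82 = R$173.11. Break-even units = R$2,679,800 ÷ R$173.11 = 15,480.33; break-even revenue = 15,480.33 × R$402.93 = R$6,237,489.54.
Current sales = 28,040 × R$402.93 = R$11,298,157.20.
Margin of safety = R$11,298,157.20 − R$6,237,489.54 = R$5,060,668.

R$5,060,668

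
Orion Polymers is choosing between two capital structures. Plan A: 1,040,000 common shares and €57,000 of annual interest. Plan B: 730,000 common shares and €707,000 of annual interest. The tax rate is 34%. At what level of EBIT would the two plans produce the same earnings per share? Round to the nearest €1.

Set EPS_A = EPS_B: (EBIT − €57,000)(1 − 0.34) ÷ 1,040,000 = (EBIT − €707,000)(1 − 0.34) ÷ 730,000.
The (1 − t) factor cancels: (EBIT − 57,000) × 730,000 = (EBIT − 707,000) × 1,040,000.
Solving, EBIT = (707,000·1,040,000 − 57,000·730,000) / (1,040,000 − 730,000) = 693,670,000,000 / 310,000 = 2,237,645.16.

€2,237,645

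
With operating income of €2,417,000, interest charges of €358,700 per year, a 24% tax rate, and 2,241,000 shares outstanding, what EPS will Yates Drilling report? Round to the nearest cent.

€0.70

Pre-tax income = €2,417,000 − €358,700.00 = €2,058,300.00.
Net income = €2,058,300.00 × (1 − 0.24) = €1,564,308.00.
EPS = €1,564,308.00 ÷ 2,241,000 = €0.70.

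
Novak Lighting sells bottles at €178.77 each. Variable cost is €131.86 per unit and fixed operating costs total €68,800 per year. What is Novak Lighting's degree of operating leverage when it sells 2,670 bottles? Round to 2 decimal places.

Total contribution margin = 2,670 × €46.91 = €125,249.70.
Operating income = contribution − fixed costs = €125,249.70 − €68,800 = €56,449.70.
DOL = contribution ÷ EBIT = €125,249.70 ÷ €56,449.70 = 2.2188.

2.22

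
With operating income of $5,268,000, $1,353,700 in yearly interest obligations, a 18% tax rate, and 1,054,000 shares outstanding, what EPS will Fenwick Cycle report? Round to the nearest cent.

Interest = $1,353,700.00, so EBT = $5,268,000 − $1,353,700.00 = $3,914,300.00.
After tax at 18%: net income = $3,914,300.00 × 0.82 = $3,209,726.00.
Per share: $3,209,726.00 / 1,054,000 shares = $3.05.

$3.05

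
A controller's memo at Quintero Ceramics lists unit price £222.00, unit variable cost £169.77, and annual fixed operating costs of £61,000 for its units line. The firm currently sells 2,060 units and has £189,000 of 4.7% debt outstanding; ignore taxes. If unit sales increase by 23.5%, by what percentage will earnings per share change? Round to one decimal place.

+67.0%

Contribution at this volume is 2,060 × £52.23 = £107,593.80.
EBIT = £107,593.80 − £61,000 = £46,593.80.
Interest = £8,883.00, so EBIT − I = £37,710.80.
DCL = total CM / (EBIT − I) = £107,593.80 / £37,710.80 = 2.8531.
%ΔEPS = DCL × %ΔSales = 2.8531 × +23.5% = +67.0%.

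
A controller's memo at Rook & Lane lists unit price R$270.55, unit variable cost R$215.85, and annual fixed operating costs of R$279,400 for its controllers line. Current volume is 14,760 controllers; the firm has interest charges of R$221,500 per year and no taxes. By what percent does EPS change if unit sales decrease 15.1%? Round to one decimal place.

Total contribution margin = 14,760 × R$54.70 = R$807,372.00.
EBIT = R$807,372.00 − R$279,400 = R$527,972.00.
Interest = R$221,500.00, so EBIT − I = R$306,472.00.
DCL = total CM / (EBIT − I) = R$807,372.00 / R$306,472.00 = 2.6344.
EPS therefore changes by 2.6344 × (-15.1%) = -39.8%.

-39.8%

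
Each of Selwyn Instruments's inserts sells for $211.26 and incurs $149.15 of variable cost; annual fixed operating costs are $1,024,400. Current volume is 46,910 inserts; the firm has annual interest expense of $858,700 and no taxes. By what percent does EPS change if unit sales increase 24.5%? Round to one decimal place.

Total contribution margin = 46,910 × $62.11 = $2,913,580.10.
EBIT = $2,913,580.10 − $1,024,400 = $1,889,180.10.
Interest = $858,700.00, so EBIT − I = $1,030,480.10.
DCL = total CM / (EBIT − I) = $2,913,580.10 / $1,030,480.10 = 2.8274.
%ΔEPS = DCL × %ΔSales = 2.8274 × +24.5% = +69.3%.

+69.3%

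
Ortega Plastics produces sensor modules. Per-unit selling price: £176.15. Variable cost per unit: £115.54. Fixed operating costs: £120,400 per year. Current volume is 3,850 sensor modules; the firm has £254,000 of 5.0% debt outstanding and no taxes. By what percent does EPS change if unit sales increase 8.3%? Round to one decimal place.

Total contribution margin = 3,850 × £60.61 = £233,348.50.
Operating income = contribution − fixed costs = £233,348.50 − £120,400 = £112,948.50.
After interest of £12,700.00, pre-tax earnings = £100,248.50.
Degree of combined leverage = contribution ÷ (EBIT − I) = £233,348.50 ÷ £100,248.50 = 2.3277.
%ΔEPS = DCL × %ΔSales = 2.3277 × +8.3% = +19.3%.

+19.3%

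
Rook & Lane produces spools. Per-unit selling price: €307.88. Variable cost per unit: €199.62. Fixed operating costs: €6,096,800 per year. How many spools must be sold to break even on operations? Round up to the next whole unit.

56,317 spools

Contribution margin per unit = €307.88 − €199.62 = €108.26.
Units to break even: €6,096,800 ÷ €108.26 = 56,316.28, rounded up to 56,317.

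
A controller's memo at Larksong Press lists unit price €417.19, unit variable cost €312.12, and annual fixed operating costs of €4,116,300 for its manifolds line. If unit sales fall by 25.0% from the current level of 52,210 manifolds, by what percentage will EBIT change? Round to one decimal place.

-100.1%

Contribution at this volume is 52,210 × €105.07 = €5,485,704.70.
Subtracting fixed costs: EBIT = €5,485,704.70 − €4,116,300 = €1,369,404.70.
So DOL = total CM / EBIT = €5,485,704.70 / €1,369,404.70 = 4.0059.
Operating income changes by 4.0059 × -25.0% = -100.1%.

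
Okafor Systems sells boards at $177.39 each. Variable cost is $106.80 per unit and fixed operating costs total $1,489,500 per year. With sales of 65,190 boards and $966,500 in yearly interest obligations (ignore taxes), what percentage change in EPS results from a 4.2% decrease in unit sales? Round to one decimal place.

At 65,190 units, contribution = 65,190 × $70.59 = $4,601,762.10.
EBIT = $4,601,762.10 − $1,489,500 = $3,112,262.10.
After interest of $966,500.00, pre-tax earnings = $2,145,762.10.
DCL = total CM / (EBIT − I) = $4,601,762.10 / $2,145,762.10 = 2.1446.
EPS therefore changes by 2.1446 × (-4.2%) = -9.0%.

-9.0%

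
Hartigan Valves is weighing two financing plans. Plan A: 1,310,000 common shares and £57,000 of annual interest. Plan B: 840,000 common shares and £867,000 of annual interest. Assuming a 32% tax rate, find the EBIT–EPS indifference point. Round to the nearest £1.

At indifference, (EBIT − 57,000)(1 − t)/1,310,000 = (EBIT − 867,000)(1 − t)/840,000.
The (1 − t) factor cancels: (EBIT − 57,000) × 840,000 = (EBIT − 867,000) × 1,310,000.
EBIT × (1,310,000 − 840,000) = 867,000 × 1,310,000 − 57,000 × 840,000 = 1,087,890,000,000, so EBIT = 1,087,890,000,000 ÷ 470,000 = 2,314,659.57.

£2,314,660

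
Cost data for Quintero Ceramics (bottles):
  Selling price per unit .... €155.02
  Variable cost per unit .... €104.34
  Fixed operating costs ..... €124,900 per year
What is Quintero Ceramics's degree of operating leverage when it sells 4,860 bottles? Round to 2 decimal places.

At 4,860 units, contribution = 4,860 × €50.68 = €246,304.80.
EBIT = €246,304.80 − €124,900 = €121,404.80.
Degree of operating leverage = €246,304.80 / €121,404.80 = 2.0288.

2.03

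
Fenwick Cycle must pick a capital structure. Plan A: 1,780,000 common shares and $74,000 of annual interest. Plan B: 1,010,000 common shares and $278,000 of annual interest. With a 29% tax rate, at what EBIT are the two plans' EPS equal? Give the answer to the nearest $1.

Set EPS_A = EPS_B: (EBIT − $74,000)(1 − 0.29) ÷ 1,780,000 = (EBIT − $278,000)(1 − 0.29) ÷ 1,010,000.
Cancelling (1 − t) and cross-multiplying: 1,010,000·(EBIT − 74,000) = 1,780,000·(EBIT − 278,000).
Solving, EBIT = (278,000·1,780,000 − 74,000·1,010,000) / (1,780,000 − 1,010,000) = 420,100,000,000 / 770,000 = 545,584.42.

$545,584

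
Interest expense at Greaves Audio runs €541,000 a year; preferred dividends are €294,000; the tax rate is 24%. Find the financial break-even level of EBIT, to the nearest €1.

€927,842

Grossing the preferred dividend up to pre-tax terms: €294,000 / (1 − 0.24) = €386,842.11.
Financial break-even EBIT = interest + D_p ÷ (1 − t) = €541,000 + €386,842.11 = €927,842.11.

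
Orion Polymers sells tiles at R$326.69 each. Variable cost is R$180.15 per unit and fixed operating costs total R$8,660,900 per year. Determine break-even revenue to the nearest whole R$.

Contribution margin per unit = R$326.69 − R$180.15 = R$146.54, a CM ratio of R$146.54 ÷ R$326.69 = 0.4486.
Break-even revenue = fixed costs × price ÷ CM = R$8,660,900 × R$326.69 ÷ R$146.54 = R$19,308,240.

R$19,308,240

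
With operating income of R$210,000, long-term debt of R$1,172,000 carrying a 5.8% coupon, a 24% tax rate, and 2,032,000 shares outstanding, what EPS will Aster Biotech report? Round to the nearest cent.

Pre-tax income = R$210,000 − R$67,976.00 = R$142,024.00.
After tax at 24%: net income = R$142,024.00 × 0.76 = R$107,938.24.
Per share: R$107,938.24 / 2,032,000 shares = R$0.05.

R$0.05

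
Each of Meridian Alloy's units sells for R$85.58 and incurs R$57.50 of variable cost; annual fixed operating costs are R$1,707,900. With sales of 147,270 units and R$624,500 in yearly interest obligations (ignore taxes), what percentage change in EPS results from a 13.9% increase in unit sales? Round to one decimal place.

+31.9%

At 147,270 units, contribution = 147,270 × R$28.08 = R$4,135,341.60.
Subtracting fixed costs: EBIT = R$4,135,341.60 − R$1,707,900 = R$2,427,441.60.
Interest = R$624,500.00, so EBIT − I = R$1,802,941.60.
Degree of combined leverage = contribution ÷ (EBIT − I) = R$4,135,341.60 ÷ R$1,802,941.60 = 2.2937.
%ΔEPS = DCL × %ΔSales = 2.2937 × +13.9% = +31.9%.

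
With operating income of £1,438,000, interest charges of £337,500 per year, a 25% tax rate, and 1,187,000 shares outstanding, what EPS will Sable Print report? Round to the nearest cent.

£0.70

Pre-tax income = £1,438,000 − £337,500.00 = £1,100,500.00.
After tax at 25%: net income = £1,100,500.00 × 0.75 = £825,375.00.
EPS = £825,375.00 ÷ 1,187,000 = £0.70.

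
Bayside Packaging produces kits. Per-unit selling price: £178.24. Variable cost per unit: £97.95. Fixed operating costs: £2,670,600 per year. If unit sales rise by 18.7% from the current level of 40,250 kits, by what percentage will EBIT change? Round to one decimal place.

+107.7%

At 40,250 units, contribution = 40,250 × £80.29 = £3,231,672.50.
Operating income = contribution − fixed costs = £3,231,672.50 − £2,670,600 = £561,072.50.
Degree of operating leverage = £3,231,672.50 / £561,072.50 = 5.7598.
%ΔEBIT = DOL × %ΔSales = 5.7598 × +18.7% = +107.7%.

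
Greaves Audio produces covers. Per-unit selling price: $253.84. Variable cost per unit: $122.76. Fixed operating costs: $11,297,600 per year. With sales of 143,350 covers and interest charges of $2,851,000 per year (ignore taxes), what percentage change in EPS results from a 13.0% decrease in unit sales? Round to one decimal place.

-52.6%

At 143,350 units, contribution = 143,350 × $131.08 = $18,790,318.00.
Subtracting fixed costs: EBIT = $18,790,318.00 − $11,297,600 = $7,492,718.00.
Interest = $2,851,000.00, so EBIT − I = $4,641,718.00.
DCL = total CM / (EBIT − I) = $18,790,318.00 / $4,641,718.00 = 4.0481.
%ΔEPS = DCL × %ΔSales = 4.0481 × -13.0% = -52.6%.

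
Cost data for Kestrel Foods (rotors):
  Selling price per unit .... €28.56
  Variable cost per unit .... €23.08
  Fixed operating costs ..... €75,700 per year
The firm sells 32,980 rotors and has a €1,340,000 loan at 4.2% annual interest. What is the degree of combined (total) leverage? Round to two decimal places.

3.71

Contribution at this volume is 32,980 × €5.48 = €180,730.40.
Operating income = contribution − fixed costs = €180,730.40 − €75,700 = €105,030.40. Interest = €56,280.00.
DOL = €180,730.40 ÷ €105,030.40 = 1.7207; DFL = €105,030.40 ÷ €48,750.40 = 2.1545.
Combined leverage = 1.7207 × 2.1545 = 3.7072.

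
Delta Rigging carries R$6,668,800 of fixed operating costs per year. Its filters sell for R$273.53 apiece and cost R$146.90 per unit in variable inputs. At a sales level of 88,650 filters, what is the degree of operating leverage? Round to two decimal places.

2.46

Total contribution margin = 88,650 × R$126.63 = R$11,225,749.50.
Operating income = contribution − fixed costs = R$11,225,749.50 − R$6,668,800 = R$4,556,949.50.
So DOL = total CM / EBIT = R$11,225,749.50 / R$4,556,949.50 = 2.4634.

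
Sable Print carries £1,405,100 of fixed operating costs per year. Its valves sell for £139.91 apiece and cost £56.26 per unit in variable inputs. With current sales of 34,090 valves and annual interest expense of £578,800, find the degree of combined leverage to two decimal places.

3.29

At 34,090 units, contribution = 34,090 × £83.65 = £2,851,628.50.
EBIT = £2,851,628.50 − £1,405,100 = £1,446,528.50. Interest = £578,800.00.
DOL = £2,851,628.50 ÷ £1,446,528.50 = 1.9714; DFL = £1,446,528.50 ÷ £867,728.50 = 1.6670.
DCL = DOL × DFL = 1.9714 × 1.6670 = 3.2863.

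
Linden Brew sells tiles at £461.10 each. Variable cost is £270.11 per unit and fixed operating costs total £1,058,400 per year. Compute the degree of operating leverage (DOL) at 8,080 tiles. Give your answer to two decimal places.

3.18

Contribution at this volume is 8,080 × £190.99 = £1,543,199.20.
Subtracting fixed costs: EBIT = £1,543,199.20 − £1,058,400 = £484,799.20.
DOL = contribution ÷ EBIT = £1,543,199.20 ÷ £484,799.20 = 3.1832.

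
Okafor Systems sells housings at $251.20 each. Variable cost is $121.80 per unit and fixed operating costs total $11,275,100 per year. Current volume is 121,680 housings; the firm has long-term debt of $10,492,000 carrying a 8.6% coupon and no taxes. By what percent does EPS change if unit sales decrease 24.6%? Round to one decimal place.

-108.6%

Contribution at this volume is 121,680 × $129.40 = $15,745,392.00.
Subtracting fixed costs: EBIT = $15,745,392.00 − $11,275,100 = $4,470,292.00.
Interest = $902,312.00, so EBIT − I = $3,567,980.00.
Degree of combined leverage = contribution ÷ (EBIT − I) = $15,745,392.00 ÷ $3,567,980.00 = 4.4130.
EPS therefore changes by 4.4130 × (-24.6%) = -108.6%.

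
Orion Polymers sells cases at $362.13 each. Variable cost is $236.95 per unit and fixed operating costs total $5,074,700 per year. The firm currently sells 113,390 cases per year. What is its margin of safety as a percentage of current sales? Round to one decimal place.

64.2%

Unit CM = price − variable cost = $362.13 − $236.95 = $125.18. Break-even units = $5,074,700 ÷ $125.18 = 40,539.22; break-even revenue = 40,539.22 × $362.13 = $14,680,469.01.
Actual sales revenue = 113,390 × $362.13 = $41,061,920.70.
Margin of safety = ($41,061,920.70 − $14,680,469.01) ÷ $41,061,920.70 = 64.2%.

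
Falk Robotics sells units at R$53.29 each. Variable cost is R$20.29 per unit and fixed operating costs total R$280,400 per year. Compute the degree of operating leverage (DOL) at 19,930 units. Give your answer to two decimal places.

1.74

At 19,930 units, contribution = 19,930 × R$33.00 = R$657,690.00.
Subtracting fixed costs: EBIT = R$657,690.00 − R$280,400 = R$377,290.00.
DOL = contribution ÷ EBIT = R$657,690.00 ÷ R$377,290.00 = 1.7432.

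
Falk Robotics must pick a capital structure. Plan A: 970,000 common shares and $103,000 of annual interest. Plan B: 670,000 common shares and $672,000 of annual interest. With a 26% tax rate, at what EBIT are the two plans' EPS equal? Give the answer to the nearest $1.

$1,942,767

At indifference, (EBIT − 103,000)(1 − t)/970,000 = (EBIT − 672,000)(1 − t)/670,000.
The (1 − t) factor cancels: (EBIT − 103,000) × 670,000 = (EBIT − 672,000) × 970,000.
Solving, EBIT = (672,000·970,000 − 103,000·670,000) / (970,000 − 670,000) = 582,830,000,000 / 300,000 = 1,942,766.67.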